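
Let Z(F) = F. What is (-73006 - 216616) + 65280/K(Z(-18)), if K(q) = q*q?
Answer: -7814354/27 ≈ -2.8942e+5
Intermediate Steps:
K(q) = q²
(-73006 - 216616) + 65280/K(Z(-18)) = (-73006 - 216616) + 65280/((-18)²) = -289622 + 65280/324 = -289622 + 65280*(1/324) = -289622 + 5440/27 = -7814354/27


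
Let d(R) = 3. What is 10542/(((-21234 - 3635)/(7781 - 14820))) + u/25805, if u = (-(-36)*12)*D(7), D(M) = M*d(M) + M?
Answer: 147320338578/49364965 ≈ 2984.3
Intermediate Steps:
D(M) = 4*M (D(M) = M*3 + M = 3*M + M = 4*M)
u = 12096 (u = (-(-36)*12)*(4*7) = -36*(-12)*28 = 432*28 = 12096)
10542/(((-21234 - 3635)/(7781 - 14820))) + u/25805 = 10542/(((-21234 - 3635)/(7781 - 14820))) + 12096/25805 = 10542/((-24869/(-7039))) + 12096*(1/25805) = 10542/((-24869*(-1/7039))) + 12096/25805 = 10542/(24869/7039) + 12096/25805 = 10542*(7039/24869) + 12096/25805 = 74205138/24869 + 12096/25805 = 147320338578/49364965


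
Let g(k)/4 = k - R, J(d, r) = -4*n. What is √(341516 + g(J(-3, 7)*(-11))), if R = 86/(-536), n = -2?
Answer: √1531488077/67 ≈ 584.09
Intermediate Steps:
J(d, r) = 8 (J(d, r) = -4*(-2) = 8)
R = -43/268 (R = 86*(-1/536) = -43/268 ≈ -0.16045)
g(k) = 43/67 + 4*k (g(k) = 4*(k - 1*(-43/268)) = 4*(k + 43/268) = 4*(43/268 + k) = 43/67 + 4*k)
√(341516 + g(J(-3, 7)*(-11))) = √(341516 + (43/67 + 4*(8*(-11)))) = √(341516 + (43/67 + 4*(-88))) = √(341516 + (43/67 - 352)) = √(341516 - 23541/67) = √(22858031/67) = √1531488077/67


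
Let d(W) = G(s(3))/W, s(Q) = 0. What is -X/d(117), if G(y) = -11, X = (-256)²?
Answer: 7667712/11 ≈ 6.9707e+5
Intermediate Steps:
X = 65536
d(W) = -11/W
-X/d(117) = -65536/((-11/117)) = -65536/((-11*1/117)) = -65536/(-11/117) = -65536*(-117)/11 = -1*(-7667712/11) = 7667712/11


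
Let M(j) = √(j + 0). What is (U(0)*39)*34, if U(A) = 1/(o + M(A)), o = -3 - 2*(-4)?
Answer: 1326/5 ≈ 265.20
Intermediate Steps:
M(j) = √j
o = 5 (o = -3 + 8 = 5)
U(A) = 1/(5 + √A)
(U(0)*39)*34 = (39/(5 + √0))*34 = (39/(5 + 0))*34 = (39/5)*34 = 1326/5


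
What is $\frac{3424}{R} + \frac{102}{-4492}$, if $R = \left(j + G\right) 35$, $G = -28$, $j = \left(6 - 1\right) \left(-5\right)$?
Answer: $- \frac{7784909}{4166330} \approx -1.8685$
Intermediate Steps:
$j = -25$ ($j = 5 \left(-5\right) = -25$)
$R = -1855$ ($R = \left(-25 - 28\right) 35 = \left(-53\right) 35 = -1855$)
$\frac{3424}{R} + \frac{102}{-4492} = \frac{3424}{-1855} + \frac{102}{-4492} = 3424 \left(- \frac{1}{1855}\right) + 102 \left(- \frac{1}{4492}\right) = - \frac{3424}{1855} - \frac{51}{2246} = - \frac{7784909}{4166330}$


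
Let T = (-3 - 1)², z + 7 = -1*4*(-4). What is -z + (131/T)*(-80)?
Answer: -664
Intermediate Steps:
z = 9 (z = -7 - 1*4*(-4) = -7 - 4*(-4) = -7 + 16 = 9)
T = 16 (T = (-4)² = 16)
-z + (131/T)*(-80) = -1*9 + (131/16)*(-80) = -9 + (131*(1/16))*(-80) = -9 + (131/16)*(-80) = -9 - 655 = -664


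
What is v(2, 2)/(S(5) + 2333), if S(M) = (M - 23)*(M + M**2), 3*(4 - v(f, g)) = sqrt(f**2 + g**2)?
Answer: 4/1793 - 2*sqrt(2)/5379 ≈ 0.0017051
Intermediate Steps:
v(f, g) = 4 - sqrt(f**2 + g**2)/3
S(M) = (-23 + M)*(M + M**2)
v(2, 2)/(S(5) + 2333) = (4 - sqrt(2**2 + 2**2)/3)/(5*(-23 + 5**2 - 22*5) + 2333) = (4 - sqrt(4 + 4)/3)/(5*(-23 + 25 - 110) + 2333) = (4 - 2*sqrt(2)/3)/(5*(-108) + 2333) = (4 - 2*sqrt(2)/3)/(-540 + 2333) = (4 - 2*sqrt(2)/3)/1793 = (4 - 2*sqrt(2)/3)*(1/1793) = 4/1793 - 2*sqrt(2)/5379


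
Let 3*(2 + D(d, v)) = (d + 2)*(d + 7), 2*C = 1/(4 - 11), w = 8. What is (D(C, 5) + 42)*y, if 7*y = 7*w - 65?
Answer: -78417/1372 ≈ -57.155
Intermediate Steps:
C = -1/14 (C = 1/(2*(4 - 11)) = (½)/(-7) = (½)*(-⅐) = -1/14 ≈ -0.071429)
y = -9/7 (y = (7*8 - 65)/7 = (56 - 65)/7 = (⅐)*(-9) = -9/7 ≈ -1.2857)
D(d, v) = -2 + (2 + d)*(7 + d)/3 (D(d, v) = -2 + ((d + 2)*(d + 7))/3 = -2 + ((2 + d)*(7 + d))/3 = -2 + (2 + d)*(7 + d)/3)
(D(C, 5) + 42)*y = ((8/3 + 3*(-1/14) + (-1/14)²/3) + 42)*(-9/7) = ((8/3 - 3/14 + (⅓)*(1/196)) + 42)*(-9/7) = ((8/3 - 3/14 + 1/588) + 42)*(-9/7) = (481/196 + 42)*(-9/7) = (8713/196)*(-9/7) = -78417/1372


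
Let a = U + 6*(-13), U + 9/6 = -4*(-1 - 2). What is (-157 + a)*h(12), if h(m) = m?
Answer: -2694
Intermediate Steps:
U = 21/2 (U = -3/2 - 4*(-1 - 2) = -3/2 - 4*(-3) = -3/2 + 12 = 21/2 ≈ 10.500)
a = -135/2 (a = 21/2 + 6*(-13) = 21/2 - 78 = -135/2 ≈ -67.500)
(-157 + a)*h(12) = (-157 - 135/2)*12 = -449/2*12 = -2694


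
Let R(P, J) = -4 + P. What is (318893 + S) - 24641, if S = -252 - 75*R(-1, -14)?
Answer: 294375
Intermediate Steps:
S = 123 (S = -252 - 75*(-4 - 1) = -252 - 75*(-5) = -252 + 375 = 123)
(318893 + S) - 24641 = (318893 + 123) - 24641 = 319016 - 24641 = 294375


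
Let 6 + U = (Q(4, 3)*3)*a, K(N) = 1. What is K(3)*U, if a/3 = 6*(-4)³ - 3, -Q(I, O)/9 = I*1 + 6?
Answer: 313464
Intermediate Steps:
Q(I, O) = -54 - 9*I (Q(I, O) = -9*(I*1 + 6) = -9*(I + 6) = -9*(6 + I) = -54 - 9*I)
a = -1161 (a = 3*(6*(-4)³ - 3) = 3*(6*(-64) - 3) = 3*(-384 - 3) = 3*(-387) = -1161)
U = 313464 (U = -6 + ((-54 - 9*4)*3)*(-1161) = -6 + ((-54 - 36)*3)*(-1161) = -6 - 90*3*(-1161) = -6 - 270*(-1161) = -6 + 313470 = 313464)
K(3)*U = 1*313464 = 313464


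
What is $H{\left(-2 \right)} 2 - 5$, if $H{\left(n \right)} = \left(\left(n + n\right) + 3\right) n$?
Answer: $-1$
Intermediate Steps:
$H{\left(n \right)} = n \left(3 + 2 n\right)$ ($H{\left(n \right)} = \left(2 n + 3\right) n = \left(3 + 2 n\right) n = n \left(3 + 2 n\right)$)
$H{\left(-2 \right)} 2 - 5 = - 2 \left(3 + 2 \left(-2\right)\right) 2 - 5 = - 2 \left(3 - 4\right) 2 - 5 = \left(-2\right) \left(-1\right) 2 - 5 = 2 \cdot 2 - 5 = 4 - 5 = -1$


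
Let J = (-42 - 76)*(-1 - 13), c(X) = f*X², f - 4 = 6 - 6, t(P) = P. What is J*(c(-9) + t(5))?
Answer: 543508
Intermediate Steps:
f = 4 (f = 4 + (6 - 6) = 4 + 0 = 4)
c(X) = 4*X²
J = 1652 (J = -118*(-14) = 1652)
J*(c(-9) + t(5)) = 1652*(4*(-9)² + 5) = 1652*(4*81 + 5) = 1652*(324 + 5) = 1652*329 = 543508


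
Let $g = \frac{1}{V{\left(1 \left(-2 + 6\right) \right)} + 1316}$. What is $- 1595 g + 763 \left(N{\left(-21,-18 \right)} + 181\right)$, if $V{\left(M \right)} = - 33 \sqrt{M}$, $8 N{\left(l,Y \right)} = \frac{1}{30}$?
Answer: $\frac{828629419}{6000} \approx 1.3811 \cdot 10^{5}$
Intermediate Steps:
$N{\left(l,Y \right)} = \frac{1}{240}$ ($N{\left(l,Y \right)} = \frac{1}{8 \cdot 30} = \frac{1}{8} \cdot \frac{1}{30} = \frac{1}{240}$)
$g = \frac{1}{1250}$ ($g = \frac{1}{- 33 \sqrt{1 \left(-2 + 6\right)} + 1316} = \frac{1}{- 33 \sqrt{1 \cdot 4} + 1316} = \frac{1}{- 33 \sqrt{4} + 1316} = \frac{1}{\left(-33\right) 2 + 1316} = \frac{1}{-66 + 1316} = \frac{1}{1250} \approx 0.0008$)
$- 1595 g + 763 \left(N{\left(-21,-18 \right)} + 181\right) = \left(-1595\right) \frac{1}{1250} + 763 \left(\frac{1}{240} + 181\right) = - \frac{319}{250} + 763 \cdot \frac{43441}{240} = - \frac{319}{250} + \frac{33145483}{240} = \frac{828629419}{6000}$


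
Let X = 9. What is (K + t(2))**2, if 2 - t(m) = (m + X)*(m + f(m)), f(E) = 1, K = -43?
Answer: 5476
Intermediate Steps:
t(m) = 2 - (1 + m)*(9 + m) (t(m) = 2 - (m + 9)*(m + 1) = 2 - (9 + m)*(1 + m) = 2 - (1 + m)*(9 + m))
(K + t(2))**2 = (-43 + (-7 - 1*2**2 - 10*2))**2 = (-43 + (-7 - 1*4 - 20))**2 = (-43 + (-7 - 4 - 20))**2 = (-43 - 31)**2 = (-74)**2 = 5476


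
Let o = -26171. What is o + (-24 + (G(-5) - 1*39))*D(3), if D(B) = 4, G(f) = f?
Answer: -26443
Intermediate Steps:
o + (-24 + (G(-5) - 1*39))*D(3) = -26171 + (-24 + (-5 - 1*39))*4 = -26171 + (-24 + (-5 - 39))*4 = -26171 + (-24 - 44)*4 = -26171 - 68*4 = -26171 - 272 = -26443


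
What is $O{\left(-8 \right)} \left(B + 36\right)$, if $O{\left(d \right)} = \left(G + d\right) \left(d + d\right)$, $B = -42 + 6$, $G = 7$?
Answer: $0$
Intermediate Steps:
$B = -36$
$O{\left(d \right)} = 2 d \left(7 + d\right)$ ($O{\left(d \right)} = \left(7 + d\right) \left(d + d\right) = \left(7 + d\right) 2 d = 2 d \left(7 + d\right)$)
$O{\left(-8 \right)} \left(B + 36\right) = 2 \left(-8\right) \left(7 - 8\right) \left(-36 + 36\right) = 2 \left(-8\right) \left(-1\right) 0 = 16 \cdot 0 = 0$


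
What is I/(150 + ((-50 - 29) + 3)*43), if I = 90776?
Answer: -45388/1559 ≈ -29.114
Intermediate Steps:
I/(150 + ((-50 - 29) + 3)*43) = 90776/(150 + ((-50 - 29) + 3)*43) = 90776/(150 + (-79 + 3)*43) = 90776/(150 - 76*43) = 90776/(150 - 3268) = 90776/(-3118) = 90776*(-1/3118) = -45388/1559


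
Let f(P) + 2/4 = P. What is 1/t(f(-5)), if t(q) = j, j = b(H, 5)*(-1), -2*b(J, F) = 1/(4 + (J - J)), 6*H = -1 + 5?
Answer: 8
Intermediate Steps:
f(P) = -1/2 + P
H = 2/3 (H = (-1 + 5)/6 = (1/6)*4 = 2/3 ≈ 0.66667)
b(J, F) = -1/8 (b(J, F) = -1/(2*(4 + (J - J))) = -1/(2*(4 + 0)) = -1/2/4 = -1/2*1/4 = -1/8)
j = 1/8 (j = -1/8*(-1) = 1/8 ≈ 0.12500)
t(q) = 1/8
1/t(f(-5)) = 1/(1/8) = 8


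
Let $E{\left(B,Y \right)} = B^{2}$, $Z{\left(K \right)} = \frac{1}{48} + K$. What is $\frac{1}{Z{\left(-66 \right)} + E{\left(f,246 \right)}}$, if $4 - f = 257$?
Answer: $\frac{48}{3069265} \approx 1.5639 \cdot 10^{-5}$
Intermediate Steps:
$f = -253$ ($f = 4 - 257 = -253$)
$Z{\left(K \right)} = \frac{1}{48} + K$
$\frac{1}{Z{\left(-66 \right)} + E{\left(f,246 \right)}} = \frac{1}{\left(\frac{1}{48} - 66\right) + \left(-253\right)^{2}} = \frac{1}{- \frac{3167}{48} + 64009} = \frac{1}{\frac{3069265}{48}} = \frac{48}{3069265}$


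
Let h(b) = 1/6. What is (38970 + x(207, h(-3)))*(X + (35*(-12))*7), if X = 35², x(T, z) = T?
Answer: -67188555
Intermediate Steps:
h(b) = ⅙
X = 1225
(38970 + x(207, h(-3)))*(X + (35*(-12))*7) = (38970 + 207)*(1225 + (35*(-12))*7) = 39177*(1225 - 420*7) = 39177*(1225 - 2940) = 39177*(-1715) = -67188555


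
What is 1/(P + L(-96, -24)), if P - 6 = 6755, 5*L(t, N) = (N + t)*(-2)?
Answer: 1/6809 ≈ 0.00014686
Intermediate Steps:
L(t, N) = -2*N/5 - 2*t/5 (L(t, N) = ((N + t)*(-2))/5 = (-2*N - 2*t)/5 = -2*N/5 - 2*t/5)
P = 6761 (P = 6 + 6755 = 6761)
1/(P + L(-96, -24)) = 1/(6761 + (-⅖*(-24) - ⅖*(-96))) = 1/(6761 + (48/5 + 192/5)) = 1/(6761 + 48) = 1/6809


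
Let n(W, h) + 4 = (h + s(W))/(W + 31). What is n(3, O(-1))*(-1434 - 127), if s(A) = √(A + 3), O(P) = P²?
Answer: 210735/34 - 1561*√6/34 ≈ 6085.6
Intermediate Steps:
s(A) = √(3 + A)
n(W, h) = -4 + (h + √(3 + W))/(31 + W) (n(W, h) = -4 + (h + √(3 + W))/(W + 31) = -4 + (h + √(3 + W))/(31 + W))
n(3, O(-1))*(-1434 - 127) = ((-124 + (-1)² + √(3 + 3) - 4*3)/(31 + 3))*(-1434 - 127) = ((-124 + 1 + √6 - 12)/34)*(-1561) = ((-135 + √6)/34)*(-1561) = (-135/34 + √6/34)*(-1561) = 210735/34 - 1561*√6/34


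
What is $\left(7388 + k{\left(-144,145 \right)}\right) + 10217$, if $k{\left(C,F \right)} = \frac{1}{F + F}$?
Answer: $\frac{5105451}{290} \approx 17605.0$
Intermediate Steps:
$k{\left(C,F \right)} = \frac{1}{2 F}$
$\left(7388 + k{\left(-144,145 \right)}\right) + 10217 = \left(7388 + \frac{1}{2 \cdot 145}\right) + 10217 = \left(7388 + \frac{1}{2} \cdot \frac{1}{145}\right) + 10217 = \left(7388 + \frac{1}{290}\right) + 10217 = \frac{2142521}{290} + 10217 = \frac{5105451}{290}$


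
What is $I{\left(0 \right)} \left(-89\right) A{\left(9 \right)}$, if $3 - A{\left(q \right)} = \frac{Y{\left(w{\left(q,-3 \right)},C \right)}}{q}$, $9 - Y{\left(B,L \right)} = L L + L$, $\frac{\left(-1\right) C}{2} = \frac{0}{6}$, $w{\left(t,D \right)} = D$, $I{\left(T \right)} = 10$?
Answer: $-1780$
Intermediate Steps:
$C = 0$ ($C = - 2 \cdot \frac{0}{6} = - 2 \cdot 0 \cdot \frac{1}{6} = \left(-2\right) 0 = 0$)
$Y{\left(B,L \right)} = 9 - L - L^{2}$ ($Y{\left(B,L \right)} = 9 - \left(L L + L\right) = 9 - \left(L^{2} + L\right) = 9 - \left(L + L^{2}\right) = 9 - L - L^{2}$)
$A{\left(q \right)} = 3 - \frac{9}{q}$ ($A{\left(q \right)} = 3 - \frac{9 - 0 - 0^{2}}{q} = 3 - \frac{9 + 0 - 0}{q} = 3 - \frac{9 + 0 + 0}{q} = 3 - \frac{9}{q}$)
$I{\left(0 \right)} \left(-89\right) A{\left(9 \right)} = 10 \left(-89\right) \left(3 - \frac{9}{9}\right) = - 890 \left(3 - 1\right) = \left(-890\right) 2 = -1780$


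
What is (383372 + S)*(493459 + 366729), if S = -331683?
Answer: 44462257532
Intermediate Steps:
(383372 + S)*(493459 + 366729) = (383372 - 331683)*(493459 + 366729) = 51689*860188 = 44462257532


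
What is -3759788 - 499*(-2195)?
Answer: -2664483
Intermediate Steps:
-3759788 - 499*(-2195) = -3759788 - 1*(-1095305) = -3759788 + 1095305 = -2664483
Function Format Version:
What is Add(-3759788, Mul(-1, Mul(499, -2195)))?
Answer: -2664483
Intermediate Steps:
Add(-3759788, Mul(-1, Mul(499, -2195))) = Add(-3759788, Mul(-1, -1095305)) = Add(-3759788, 1095305) = -2664483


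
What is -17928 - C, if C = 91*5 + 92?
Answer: -18475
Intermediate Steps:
C = 547 (C = 455 + 92 = 547)
-17928 - C = -17928 - 1*547 = -17928 - 547 = -18475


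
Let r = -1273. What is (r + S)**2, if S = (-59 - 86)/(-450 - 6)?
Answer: 336797997649/207936 ≈ 1.6197e+6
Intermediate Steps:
S = 145/456 (S = -145/(-456) = -145*(-1/456) = 145/456 ≈ 0.31798)
(r + S)**2 = (-1273 + 145/456)**2 = (-580343/456)**2 = 336797997649/207936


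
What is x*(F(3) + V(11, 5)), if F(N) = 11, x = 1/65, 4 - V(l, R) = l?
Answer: 4/65 ≈ 0.061538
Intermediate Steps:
V(l, R) = 4 - l
x = 1/65 ≈ 0.015385
x*(F(3) + V(11, 5)) = (11 + (4 - 1*11))/65 = (11 + (4 - 11))/65 = (11 - 7)/65 = (1/65)*4 = 4/65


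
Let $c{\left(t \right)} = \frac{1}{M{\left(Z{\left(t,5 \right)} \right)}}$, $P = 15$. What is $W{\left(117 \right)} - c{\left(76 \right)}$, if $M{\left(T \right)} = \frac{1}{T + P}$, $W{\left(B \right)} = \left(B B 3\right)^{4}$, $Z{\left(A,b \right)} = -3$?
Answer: $2844277153399283109$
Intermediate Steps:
$W{\left(B \right)} = 81 B^{8}$ ($W{\left(B \right)} = \left(B^{2} \cdot 3\right)^{4} = \left(3 B^{2}\right)^{4} = 81 B^{8}$)
$M{\left(T \right)} = \frac{1}{15 + T}$ ($M{\left(T \right)} = \frac{1}{T + 15} = \frac{1}{15 + T}$)
$c{\left(t \right)} = 12$ ($c{\left(t \right)} = \frac{1}{\frac{1}{15 - 3}} = \frac{1}{\frac{1}{12}} = 12$)
$W{\left(117 \right)} - c{\left(76 \right)} = 81 \cdot 117^{8} - 12 = 81 \cdot 35114532758015841 - 12 = 2844277153399283121 - 12 = 2844277153399283109$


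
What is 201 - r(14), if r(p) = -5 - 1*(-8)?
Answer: 198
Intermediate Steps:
r(p) = 3 (r(p) = -5 + 8 = 3)
201 - r(14) = 201 - 1*3 = 201 - 3 = 198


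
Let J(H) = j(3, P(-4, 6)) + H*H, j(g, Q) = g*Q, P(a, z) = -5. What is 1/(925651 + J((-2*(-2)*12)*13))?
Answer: 1/1315012 ≈ 7.6045e-7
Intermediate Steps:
j(g, Q) = Q*g
J(H) = -15 + H² (J(H) = -5*3 + H*H = -15 + H²)
1/(925651 + J((-2*(-2)*12)*13)) = 1/(925651 + (-15 + ((-2*(-2)*12)*13)²)) = 1/(925651 + (-15 + ((4*12)*13)²)) = 1/(925651 + (-15 + (48*13)²)) = 1/(925651 + (-15 + 624²)) = 1/(925651 + (-15 + 389376)) = 1/(925651 + 389361) = 1/1315012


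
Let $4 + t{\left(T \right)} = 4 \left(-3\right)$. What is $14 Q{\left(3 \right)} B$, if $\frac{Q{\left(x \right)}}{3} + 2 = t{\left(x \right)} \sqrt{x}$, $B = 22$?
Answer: $-1848 - 14784 \sqrt{3} \approx -27455.0$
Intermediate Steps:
$t{\left(T \right)} = -16$ ($t{\left(T \right)} = -4 + 4 \left(-3\right) = -4 - 12 = -16$)
$Q{\left(x \right)} = -6 - 48 \sqrt{x}$ ($Q{\left(x \right)} = -6 + 3 \left(- 16 \sqrt{x}\right) = -6 - 48 \sqrt{x}$)
$14 Q{\left(3 \right)} B = 14 \left(-6 - 48 \sqrt{3}\right) 22 = \left(-84 - 672 \sqrt{3}\right) 22 = -1848 - 14784 \sqrt{3}$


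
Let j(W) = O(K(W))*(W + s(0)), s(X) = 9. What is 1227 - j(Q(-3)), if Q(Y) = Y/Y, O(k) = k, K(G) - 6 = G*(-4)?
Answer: 1207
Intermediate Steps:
K(G) = 6 - 4*G (K(G) = 6 + G*(-4) = 6 - 4*G)
Q(Y) = 1
j(W) = (6 - 4*W)*(9 + W) (j(W) = (6 - 4*W)*(W + 9) = (6 - 4*W)*(9 + W))
1227 - j(Q(-3)) = 1227 - (54 - 30*1 - 4*1²) = 1227 - (54 - 30 - 4*1) = 1227 - (54 - 30 - 4) = 1227 - 1*20 = 1227 - 20 = 1207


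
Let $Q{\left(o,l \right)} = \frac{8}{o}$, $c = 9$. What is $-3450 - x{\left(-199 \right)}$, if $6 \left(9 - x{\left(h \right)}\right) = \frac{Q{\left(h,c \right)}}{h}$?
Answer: $- \frac{410939573}{118803} \approx -3459.0$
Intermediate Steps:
$x{\left(h \right)} = 9 - \frac{4}{3 h^{2}}$ ($x{\left(h \right)} = 9 - \frac{\frac{8}{h} \frac{1}{h}}{6} = 9 - \frac{8 \frac{1}{h^{2}}}{6} = 9 - \frac{4}{3 h^{2}}$)
$-3450 - x{\left(-199 \right)} = -3450 - \left(9 - \frac{4}{3 \cdot 39601}\right) = -3450 - \left(9 - \frac{4}{118803}\right) = -3450 - \frac{1069223}{118803} = - \frac{410939573}{118803}$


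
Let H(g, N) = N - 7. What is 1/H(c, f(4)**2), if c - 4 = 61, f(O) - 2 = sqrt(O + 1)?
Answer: -1/38 + sqrt(5)/19 ≈ 0.091372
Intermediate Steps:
f(O) = 2 + sqrt(1 + O) (f(O) = 2 + sqrt(O + 1) = 2 + sqrt(1 + O))
c = 65 (c = 4 + 61 = 65)
H(g, N) = -7 + N
1/H(c, f(4)**2) = 1/(-7 + (2 + sqrt(1 + 4))**2) = 1/(-7 + (2 + sqrt(5))**2)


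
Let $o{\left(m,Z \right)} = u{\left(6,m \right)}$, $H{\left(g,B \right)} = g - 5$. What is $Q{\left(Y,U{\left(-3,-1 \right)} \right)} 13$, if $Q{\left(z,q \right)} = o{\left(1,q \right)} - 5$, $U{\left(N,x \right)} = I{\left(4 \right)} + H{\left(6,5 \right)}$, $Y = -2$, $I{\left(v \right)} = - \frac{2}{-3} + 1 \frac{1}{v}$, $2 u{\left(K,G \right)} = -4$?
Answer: $-91$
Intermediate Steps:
$H{\left(g,B \right)} = -5 + g$
$u{\left(K,G \right)} = -2$ ($u{\left(K,G \right)} = \frac{1}{2} \left(-4\right) = -2$)
$o{\left(m,Z \right)} = -2$
$I{\left(v \right)} = \frac{2}{3} + \frac{1}{v}$ ($I{\left(v \right)} = \left(-2\right) \left(- \frac{1}{3}\right) + \frac{1}{v} = \frac{2}{3} + \frac{1}{v}$)
$U{\left(N,x \right)} = \frac{23}{12}$ ($U{\left(N,x \right)} = \left(\frac{2}{3} + \frac{1}{4}\right) + \left(-5 + 6\right) = \left(\frac{2}{3} + \frac{1}{4}\right) + 1 = \frac{11}{12} + 1 = \frac{23}{12}$)
$Q{\left(z,q \right)} = -7$ ($Q{\left(z,q \right)} = -2 - 5 = -7$)
$Q{\left(Y,U{\left(-3,-1 \right)} \right)} 13 = \left(-7\right) 13 = -91$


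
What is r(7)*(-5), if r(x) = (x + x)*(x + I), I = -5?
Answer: -140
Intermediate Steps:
r(x) = 2*x*(-5 + x) (r(x) = (x + x)*(x - 5) = (2*x)*(-5 + x) = 2*x*(-5 + x))
r(7)*(-5) = (2*7*(-5 + 7))*(-5) = (2*7*2)*(-5) = 28*(-5) = -140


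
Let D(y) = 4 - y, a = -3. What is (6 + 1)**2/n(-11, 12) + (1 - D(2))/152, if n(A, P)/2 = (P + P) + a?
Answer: 529/456 ≈ 1.1601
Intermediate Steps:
n(A, P) = -6 + 4*P (n(A, P) = 2*((P + P) - 3) = 2*(2*P - 3) = 2*(-3 + 2*P) = -6 + 4*P)
(6 + 1)**2/n(-11, 12) + (1 - D(2))/152 = (6 + 1)**2/(-6 + 4*12) + (1 - (4 - 1*2))/152 = 7**2/(-6 + 48) + (1 - (4 - 2))*(1/152) = 49/42 + (1 - 1*2)*(1/152) = 49*(1/42) + (1 - 2)*(1/152) = 7/6 - 1*1/152 = 7/6 - 1/152 = 529/456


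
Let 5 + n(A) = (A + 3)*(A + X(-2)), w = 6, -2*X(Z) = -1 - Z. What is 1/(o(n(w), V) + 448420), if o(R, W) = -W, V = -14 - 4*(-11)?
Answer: 1/448390 ≈ 2.2302e-6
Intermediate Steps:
V = 30 (V = -14 + 44 = 30)
X(Z) = ½ + Z/2 (X(Z) = -(-1 - Z)/2 = ½ + Z/2)
n(A) = -5 + (3 + A)*(-½ + A) (n(A) = -5 + (A + 3)*(A + (½ + (½)*(-2))) = -5 + (3 + A)*(A + (½ - 1)) = -5 + (3 + A)*(A - ½) = -5 + (3 + A)*(-½ + A))
1/(o(n(w), V) + 448420) = 1/(-1*30 + 448420) = 1/(-30 + 448420) = 1/448390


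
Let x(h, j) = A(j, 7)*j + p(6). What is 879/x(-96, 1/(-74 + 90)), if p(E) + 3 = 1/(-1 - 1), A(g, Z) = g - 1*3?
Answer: -225024/943 ≈ -238.63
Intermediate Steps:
A(g, Z) = -3 + g (A(g, Z) = g - 3 = -3 + g)
p(E) = -7/2 (p(E) = -3 + 1/(-1 - 1) = -3 + 1/(-2) = -3 - 1/2 = -7/2)
x(h, j) = -7/2 + j*(-3 + j) (x(h, j) = (-3 + j)*j - 7/2 = j*(-3 + j) - 7/2 = -7/2 + j*(-3 + j))
879/x(-96, 1/(-74 + 90)) = 879/(-7/2 + (-3 + 1/(-74 + 90))/(-74 + 90)) = 879/(-7/2 + (-3 + 1/16)/16) = 879/(-7/2 + (1/16)*(-47/16)) = 879/(-7/2 - 47/256) = 879/(-943/256) = 879*(-256/943) = -225024/943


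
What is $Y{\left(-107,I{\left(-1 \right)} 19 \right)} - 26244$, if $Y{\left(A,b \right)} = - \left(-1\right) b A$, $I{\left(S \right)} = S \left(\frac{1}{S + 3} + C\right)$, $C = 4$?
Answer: $- \frac{34191}{2} \approx -17096.0$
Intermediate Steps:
$I{\left(S \right)} = S \left(4 + \frac{1}{3 + S}\right)$ ($I{\left(S \right)} = S \left(\frac{1}{S + 3} + 4\right) = S \left(\frac{1}{3 + S} + 4\right) = S \left(4 + \frac{1}{3 + S}\right)$)
$Y{\left(A,b \right)} = A b$ ($Y{\left(A,b \right)} = b A = A b$)
$Y{\left(-107,I{\left(-1 \right)} 19 \right)} - 26244 = - 107 - \frac{13 + 4 \left(-1\right)}{3 - 1} \cdot 19 - 26244 = - 107 - \frac{13 - 4}{2} \cdot 19 - 26244 = - 107 \left(-1\right) \frac{1}{2} \cdot 9 \cdot 19 - 26244 = - 107 \left(\left(- \frac{9}{2}\right) 19\right) - 26244 = \left(-107\right) \left(- \frac{171}{2}\right) - 26244 = \frac{18297}{2} - 26244 = - \frac{34191}{2}$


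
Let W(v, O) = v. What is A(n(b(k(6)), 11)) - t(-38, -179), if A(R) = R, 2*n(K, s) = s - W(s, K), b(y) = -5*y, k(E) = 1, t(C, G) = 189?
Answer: -189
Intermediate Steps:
n(K, s) = 0 (n(K, s) = (s - s)/2 = (½)*0 = 0)
A(n(b(k(6)), 11)) - t(-38, -179) = 0 - 1*189 = 0 - 189 = -189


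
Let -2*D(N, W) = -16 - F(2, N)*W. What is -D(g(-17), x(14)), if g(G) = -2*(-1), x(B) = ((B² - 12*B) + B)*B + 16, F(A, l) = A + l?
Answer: -1216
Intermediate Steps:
x(B) = 16 + B*(B² - 11*B) (x(B) = (B² - 11*B)*B + 16 = B*(B² - 11*B) + 16 = 16 + B*(B² - 11*B))
g(G) = 2
D(N, W) = 8 + W*(2 + N)/2 (D(N, W) = -(-16 - (2 + N)*W)/2 = -(-16 - W*(2 + N))/2 = 8 + W*(2 + N)/2)
-D(g(-17), x(14)) = -(8 + (16 + 14³ - 11*14²)*(2 + 2)/2) = -(8 + (½)*(16 + 2744 - 11*196)*4) = -(8 + (½)*(16 + 2744 - 2156)*4) = -(8 + (½)*604*4) = -(8 + 1208) = -1*1216 = -1216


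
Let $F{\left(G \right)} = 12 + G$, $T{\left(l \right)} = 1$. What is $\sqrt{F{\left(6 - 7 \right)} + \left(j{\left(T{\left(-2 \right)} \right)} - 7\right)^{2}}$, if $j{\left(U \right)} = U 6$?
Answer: $2 \sqrt{3} \approx 3.4641$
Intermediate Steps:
$j{\left(U \right)} = 6 U$
$\sqrt{F{\left(6 - 7 \right)} + \left(j{\left(T{\left(-2 \right)} \right)} - 7\right)^{2}} = \sqrt{\left(12 + \left(6 - 7\right)\right) + \left(6 \cdot 1 - 7\right)^{2}} = \sqrt{\left(12 + \left(6 - 7\right)\right) + \left(6 - 7\right)^{2}} = \sqrt{\left(12 - 1\right) + \left(-1\right)^{2}} = \sqrt{11 + 1} = \sqrt{12} = 2 \sqrt{3}$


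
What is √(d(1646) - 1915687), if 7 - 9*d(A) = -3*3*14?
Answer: 5*I*√689642/3 ≈ 1384.1*I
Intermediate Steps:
d(A) = 133/9 (d(A) = 7/9 - (-3*3)*14/9 = 7/9 - (-1)*14 = 7/9 - ⅑*(-126) = 7/9 + 14 = 133/9)
√(d(1646) - 1915687) = √(133/9 - 1915687) = √(-17241050/9) = 5*I*√689642/3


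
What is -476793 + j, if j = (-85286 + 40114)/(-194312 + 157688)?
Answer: -4365505415/9156 ≈ -4.7679e+5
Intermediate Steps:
j = 11293/9156 (j = -45172/(-36624) = -45172*(-1/36624) = 11293/9156 ≈ 1.2334)
-476793 + j = -476793 + 11293/9156 = -4365505415/9156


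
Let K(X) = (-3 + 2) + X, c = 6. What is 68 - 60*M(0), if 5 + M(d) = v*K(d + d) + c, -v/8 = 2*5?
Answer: -4792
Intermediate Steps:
K(X) = -1 + X
v = -80 (v = -16*5 = -8*10 = -80)
M(d) = 81 - 160*d (M(d) = -5 + (-80*(-1 + (d + d)) + 6) = -5 + (-80*(-1 + 2*d) + 6) = -5 + ((80 - 160*d) + 6) = -5 + (86 - 160*d) = 81 - 160*d)
68 - 60*M(0) = 68 - 60*(81 - 160*0) = 68 - 60*(81 + 0) = 68 - 60*81 = 68 - 4860 = -4792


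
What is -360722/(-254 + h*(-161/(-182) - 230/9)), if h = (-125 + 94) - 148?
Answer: -84408948/973931 ≈ -86.668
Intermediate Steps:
h = -179 (h = -31 - 148 = -179)
-360722/(-254 + h*(-161/(-182) - 230/9)) = -360722/(-254 - 179*(-161/(-182) - 230/9)) = -360722/(-254 - 179*(-161*(-1/182) - 230*⅑)) = -360722/(-254 - 179*(23/26 - 230/9)) = -360722/(-254 - 179*(-5773/234)) = -360722/(-254 + 1033367/234) = -360722/973931/234 = -360722*234/973931 = -84408948/973931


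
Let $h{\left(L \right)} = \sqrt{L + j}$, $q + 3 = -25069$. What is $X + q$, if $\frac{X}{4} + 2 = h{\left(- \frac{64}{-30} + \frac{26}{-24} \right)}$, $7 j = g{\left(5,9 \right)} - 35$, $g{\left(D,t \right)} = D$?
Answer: $-25080 + \frac{2 i \sqrt{15855}}{35} \approx -25080.0 + 7.1952 i$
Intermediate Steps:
$q = -25072$ ($q = -3 - 25069 = -25072$)
$j = - \frac{30}{7}$ ($j = \frac{5 - 35}{7} = \frac{1}{7} \left(-30\right) = - \frac{30}{7} \approx -4.2857$)
$h{\left(L \right)} = \sqrt{- \frac{30}{7} + L}$ ($h{\left(L \right)} = \sqrt{L - \frac{30}{7}} = \sqrt{- \frac{30}{7} + L}$)
$X = -8 + \frac{2 i \sqrt{15855}}{35}$ ($X = -8 + 4 \frac{\sqrt{-210 + 49 \left(- \frac{64}{-30} + \frac{26}{-24}\right)}}{7} = -8 + 4 \frac{\sqrt{-210 + 49 \left(\left(-64\right) \left(- \frac{1}{30}\right) + 26 \left(- \frac{1}{24}\right)\right)}}{7} = -8 + 4 \frac{\sqrt{-210 + 49 \left(\frac{32}{15} - \frac{13}{12}\right)}}{7} = -8 + 4 \frac{\sqrt{-210 + 49 \cdot \frac{21}{20}}}{7} = -8 + 4 \frac{\sqrt{-210 + \frac{1029}{20}}}{7} = -8 + 4 \frac{\sqrt{- \frac{3171}{20}}}{7} = -8 + 4 \frac{\frac{1}{10} i \sqrt{15855}}{7} = -8 + 4 \frac{i \sqrt{15855}}{70} = -8 + \frac{2 i \sqrt{15855}}{35} \approx -8.0 + 7.1952 i$)
$X + q = \left(-8 + \frac{2 i \sqrt{15855}}{35}\right) - 25072 = -25080 + \frac{2 i \sqrt{15855}}{35}$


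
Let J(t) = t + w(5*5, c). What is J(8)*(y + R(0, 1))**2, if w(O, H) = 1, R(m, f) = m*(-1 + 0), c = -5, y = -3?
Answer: 81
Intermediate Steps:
R(m, f) = -m (R(m, f) = m*(-1) = -m)
J(t) = 1 + t (J(t) = t + 1 = 1 + t)
J(8)*(y + R(0, 1))**2 = (1 + 8)*(-3 - 1*0)**2 = 9*(-3 + 0)**2 = 9*(-3)**2 = 9*9 = 81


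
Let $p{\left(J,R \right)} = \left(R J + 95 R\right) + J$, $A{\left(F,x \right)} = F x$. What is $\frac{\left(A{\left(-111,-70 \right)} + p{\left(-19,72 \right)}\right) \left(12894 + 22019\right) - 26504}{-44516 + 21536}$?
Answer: $- \frac{92325619}{4596} \approx -20088.0$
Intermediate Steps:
$p{\left(J,R \right)} = J + 95 R + J R$ ($p{\left(J,R \right)} = \left(J R + 95 R\right) + J = \left(95 R + J R\right) + J = J + 95 R + J R$)
$\frac{\left(A{\left(-111,-70 \right)} + p{\left(-19,72 \right)}\right) \left(12894 + 22019\right) - 26504}{-44516 + 21536} = \frac{\left(\left(-111\right) \left(-70\right) - -5453\right) \left(12894 + 22019\right) - 26504}{-44516 + 21536} = \frac{\left(7770 - -5453\right) 34913 - 26504}{-22980} = \left(\left(7770 + 5453\right) 34913 - 26504\right) \left(- \frac{1}{22980}\right) = \left(13223 \cdot 34913 - 26504\right) \left(- \frac{1}{22980}\right) = \left(461654599 - 26504\right) \left(- \frac{1}{22980}\right) = 461628095 \left(- \frac{1}{22980}\right) = - \frac{92325619}{4596}$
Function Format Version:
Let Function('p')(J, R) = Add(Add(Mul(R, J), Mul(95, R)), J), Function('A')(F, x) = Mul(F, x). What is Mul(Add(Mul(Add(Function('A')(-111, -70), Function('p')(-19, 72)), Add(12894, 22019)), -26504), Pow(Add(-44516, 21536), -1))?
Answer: Rational(-92325619, 4596) ≈ -20088.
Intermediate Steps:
Function('p')(J, R) = Add(J, Mul(95, R), Mul(J, R)) (Function('p')(J, R) = Add(Add(Mul(J, R), Mul(95, R)), J) = Add(Add(Mul(95, R), Mul(J, R)), J) = Add(J, Mul(95, R), Mul(J, R)))
Mul(Add(Mul(Add(Function('A')(-111, -70), Function('p')(-19, 72)), Add(12894, 22019)), -26504), Pow(Add(-44516, 21536), -1)) = Mul(Add(Mul(Add(Mul(-111, -70), Add(-19, Mul(95, 72), Mul(-19, 72))), Add(12894, 22019)), -26504), Pow(Add(-44516, 21536), -1)) = Mul(Add(Mul(Add(7770, Add(-19, 6840, -1368)), 34913), -26504), Pow(-22980, -1)) = Mul(Add(Mul(Add(7770, 5453), 34913), -26504), Rational(-1, 22980)) = Mul(Add(Mul(13223, 34913), -26504), Rational(-1, 22980)) = Mul(Add(461654599, -26504), Rational(-1, 22980)) = Mul(461628095, Rational(-1, 22980)) = Rational(-92325619, 4596)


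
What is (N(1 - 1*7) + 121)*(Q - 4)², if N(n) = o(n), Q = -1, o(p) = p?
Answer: 2875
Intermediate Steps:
N(n) = n
(N(1 - 1*7) + 121)*(Q - 4)² = ((1 - 1*7) + 121)*(-1 - 4)² = ((1 - 7) + 121)*(-5)² = (-6 + 121)*25 = 115*25 = 2875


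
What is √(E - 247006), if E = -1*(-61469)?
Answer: I*√185537 ≈ 430.74*I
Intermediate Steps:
E = 61469
√(E - 247006) = √(61469 - 247006) = √(-185537) = I*√185537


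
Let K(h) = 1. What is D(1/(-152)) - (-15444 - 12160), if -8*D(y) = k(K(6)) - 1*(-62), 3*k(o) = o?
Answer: 662309/24 ≈ 27596.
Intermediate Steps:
k(o) = o/3
D(y) = -187/24 (D(y) = -((⅓)*1 - 1*(-62))/8 = -(⅓ + 62)/8 = -⅛*187/3 = -187/24)
D(1/(-152)) - (-15444 - 12160) = -187/24 - (-15444 - 12160) = -187/24 - 1*(-27604) = -187/24 + 27604 = 662309/24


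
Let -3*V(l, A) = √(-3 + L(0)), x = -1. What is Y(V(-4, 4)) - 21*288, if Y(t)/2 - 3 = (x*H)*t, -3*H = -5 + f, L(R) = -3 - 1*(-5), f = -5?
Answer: -6042 + 20*I/9 ≈ -6042.0 + 2.2222*I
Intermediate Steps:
L(R) = 2 (L(R) = -3 + 5 = 2)
V(l, A) = -I/3 (V(l, A) = -√(-3 + 2)/3 = -I/3)
H = 10/3 (H = -(-5 - 5)/3 = -⅓*(-10) = 10/3 ≈ 3.3333)
Y(t) = 6 - 20*t/3 (Y(t) = 6 + 2*((-1*10/3)*t) = 6 + 2*(-10*t/3) = 6 - 20*t/3)
Y(V(-4, 4)) - 21*288 = (6 - (-20)*I/9) - 21*288 = (6 + 20*I/9) - 6048 = -6042 + 20*I/9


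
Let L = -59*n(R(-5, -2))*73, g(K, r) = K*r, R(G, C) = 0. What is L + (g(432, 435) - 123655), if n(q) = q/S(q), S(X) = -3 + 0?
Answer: 64265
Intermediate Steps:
S(X) = -3
n(q) = -q/3 (n(q) = q/(-3) = q*(-⅓) = -q/3)
L = 0 (L = -(-59)*0/3*73 = -59*0*73 = 0*73 = 0)
L + (g(432, 435) - 123655) = 0 + (432*435 - 123655) = 0 + (187920 - 123655) = 0 + 64265 = 64265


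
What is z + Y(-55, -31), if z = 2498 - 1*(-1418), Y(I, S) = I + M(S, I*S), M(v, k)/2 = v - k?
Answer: 389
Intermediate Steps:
M(v, k) = -2*k + 2*v (M(v, k) = 2*(v - k) = -2*k + 2*v)
Y(I, S) = I + 2*S - 2*I*S (Y(I, S) = I + (-2*I*S + 2*S) = I + (2*S - 2*I*S) = I + 2*S - 2*I*S)
z = 3916 (z = 2498 + 1418 = 3916)
z + Y(-55, -31) = 3916 + (-55 + 2*(-31) - 2*(-55)*(-31)) = 3916 + (-55 - 62 - 3410) = 3916 - 3527 = 389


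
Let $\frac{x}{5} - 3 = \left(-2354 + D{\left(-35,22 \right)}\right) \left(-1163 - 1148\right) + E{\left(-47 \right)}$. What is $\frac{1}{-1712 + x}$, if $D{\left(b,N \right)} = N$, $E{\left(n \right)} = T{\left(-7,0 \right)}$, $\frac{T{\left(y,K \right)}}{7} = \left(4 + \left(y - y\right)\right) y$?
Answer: $\frac{1}{26943583} \approx 3.7115 \cdot 10^{-8}$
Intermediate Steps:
$T{\left(y,K \right)} = 28 y$ ($T{\left(y,K \right)} = 7 \left(4 + \left(y - y\right)\right) y = 7 \left(4 + 0\right) y = 7 \cdot 4 y = 28 y$)
$E{\left(n \right)} = -196$ ($E{\left(n \right)} = 28 \left(-7\right) = -196$)
$x = 26945295$ ($x = 15 + 5 \left(\left(-2354 + 22\right) \left(-1163 - 1148\right) - 196\right) = 15 + 5 \left(\left(-2332\right) \left(-2311\right) - 196\right) = 15 + 5 \left(5389252 - 196\right) = 15 + 5 \cdot 5389056 = 15 + 26945280 = 26945295$)
$\frac{1}{-1712 + x} = \frac{1}{-1712 + 26945295} = \frac{1}{26943583}$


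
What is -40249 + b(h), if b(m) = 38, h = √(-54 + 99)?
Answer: -40211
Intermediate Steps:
h = 3*√5 (h = √45 = 3*√5 ≈ 6.7082)
-40249 + b(h) = -40249 + 38 = -40211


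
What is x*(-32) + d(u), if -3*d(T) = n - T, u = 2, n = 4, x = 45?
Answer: -4322/3 ≈ -1440.7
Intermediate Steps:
d(T) = -4/3 + T/3 (d(T) = -(4 - T)/3 = -4/3 + T/3)
x*(-32) + d(u) = 45*(-32) + (-4/3 + (⅓)*2) = -1440 + (-4/3 + ⅔) = -1440 - ⅔ = -4322/3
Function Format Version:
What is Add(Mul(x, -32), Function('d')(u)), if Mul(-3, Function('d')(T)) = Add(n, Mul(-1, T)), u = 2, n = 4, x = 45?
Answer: Rational(-4322, 3) ≈ -1440.7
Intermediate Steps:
Function('d')(T) = Add(Rational(-4, 3), Mul(Rational(1, 3), T)) (Function('d')(T) = Mul(Rational(-1, 3), Add(4, Mul(-1, T))) = Add(Rational(-4, 3), Mul(Rational(1, 3), T)))
Add(Mul(x, -32), Function('d')(u)) = Add(Mul(45, -32), Add(Rational(-4, 3), Mul(Rational(1, 3), 2))) = Add(-1440, Add(Rational(-4, 3), Rational(2, 3))) = Add(-1440, Rational(-2, 3)) = Rational(-4322, 3)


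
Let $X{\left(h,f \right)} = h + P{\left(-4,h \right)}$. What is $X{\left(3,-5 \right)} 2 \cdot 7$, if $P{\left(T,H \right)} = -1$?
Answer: $28$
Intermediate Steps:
$X{\left(h,f \right)} = -1 + h$ ($X{\left(h,f \right)} = h - 1 = -1 + h$)
$X{\left(3,-5 \right)} 2 \cdot 7 = \left(-1 + 3\right) 2 \cdot 7 = 2 \cdot 14 = 28$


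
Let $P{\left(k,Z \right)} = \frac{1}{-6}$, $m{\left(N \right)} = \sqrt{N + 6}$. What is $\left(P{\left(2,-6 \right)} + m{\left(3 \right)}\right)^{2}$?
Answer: $\frac{289}{36} \approx 8.0278$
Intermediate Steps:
$m{\left(N \right)} = \sqrt{6 + N}$
$P{\left(k,Z \right)} = - \frac{1}{6}$
$\left(P{\left(2,-6 \right)} + m{\left(3 \right)}\right)^{2} = \left(- \frac{1}{6} + \sqrt{6 + 3}\right)^{2} = \left(- \frac{1}{6} + \sqrt{9}\right)^{2} = \left(- \frac{1}{6} + 3\right)^{2} = \left(\frac{17}{6}\right)^{2} = \frac{289}{36}$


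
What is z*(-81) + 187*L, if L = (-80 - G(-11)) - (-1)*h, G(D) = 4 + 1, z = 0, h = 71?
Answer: -2618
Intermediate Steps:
G(D) = 5
L = -14 (L = (-80 - 1*5) - (-1)*71 = (-80 - 5) - 1*(-71) = -85 + 71 = -14)
z*(-81) + 187*L = 0*(-81) + 187*(-14) = 0 - 2618 = -2618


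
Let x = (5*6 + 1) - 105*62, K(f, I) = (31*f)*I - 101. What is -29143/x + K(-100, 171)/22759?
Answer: -251991522/13405051 ≈ -18.798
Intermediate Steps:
K(f, I) = -101 + 31*I*f (K(f, I) = 31*I*f - 101 = -101 + 31*I*f)
x = -6479 (x = (30 + 1) - 6510 = 31 - 6510 = -6479)
-29143/x + K(-100, 171)/22759 = -29143/(-6479) + (-101 + 31*171*(-100))/22759 = -29143*(-1/6479) + (-101 - 530100)*(1/22759) = 29143/6479 - 530201*1/22759 = 29143/6479 - 530201/22759 = -251991522/13405051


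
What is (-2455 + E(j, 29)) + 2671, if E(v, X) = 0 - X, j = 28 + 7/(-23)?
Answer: 187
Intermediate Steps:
j = 637/23 (j = 28 + 7*(-1/23) = 28 - 7/23 = 637/23 ≈ 27.696)
E(v, X) = -X
(-2455 + E(j, 29)) + 2671 = (-2455 - 1*29) + 2671 = (-2455 - 29) + 2671 = -2484 + 2671 = 187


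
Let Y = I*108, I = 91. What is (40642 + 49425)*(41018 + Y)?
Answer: 4579546682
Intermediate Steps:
Y = 9828 (Y = 91*108 = 9828)
(40642 + 49425)*(41018 + Y) = (40642 + 49425)*(41018 + 9828) = 90067*50846 = 4579546682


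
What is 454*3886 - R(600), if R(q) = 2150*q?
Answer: 474244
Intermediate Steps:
454*3886 - R(600) = 454*3886 - 2150*600 = 1764244 - 1*1290000 = 1764244 - 1290000 = 474244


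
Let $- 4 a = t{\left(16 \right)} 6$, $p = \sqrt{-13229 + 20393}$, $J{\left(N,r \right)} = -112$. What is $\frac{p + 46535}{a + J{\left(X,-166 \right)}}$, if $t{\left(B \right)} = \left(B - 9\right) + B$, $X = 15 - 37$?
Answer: $- \frac{93070}{293} - \frac{12 \sqrt{199}}{293} \approx -318.22$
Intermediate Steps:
$X = -22$ ($X = 15 - 37 = -22$)
$t{\left(B \right)} = -9 + 2 B$ ($t{\left(B \right)} = \left(-9 + B\right) + B = -9 + 2 B$)
$p = 6 \sqrt{199}$ ($p = \sqrt{7164} = 6 \sqrt{199} \approx 84.64$)
$a = - \frac{69}{2}$ ($a = - \frac{\left(-9 + 2 \cdot 16\right) 6}{4} = - \frac{\left(-9 + 32\right) 6}{4} = - \frac{23 \cdot 6}{4} = \left(- \frac{1}{4}\right) 138 = - \frac{69}{2} \approx -34.5$)
$\frac{p + 46535}{a + J{\left(X,-166 \right)}} = \frac{6 \sqrt{199} + 46535}{- \frac{69}{2} - 112} = \frac{46535 + 6 \sqrt{199}}{- \frac{293}{2}} = \left(46535 + 6 \sqrt{199}\right) \left(- \frac{2}{293}\right) = - \frac{93070}{293} - \frac{12 \sqrt{199}}{293}$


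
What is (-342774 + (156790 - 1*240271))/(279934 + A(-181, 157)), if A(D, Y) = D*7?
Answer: -142085/92889 ≈ -1.5296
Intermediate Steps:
A(D, Y) = 7*D
(-342774 + (156790 - 1*240271))/(279934 + A(-181, 157)) = (-342774 + (156790 - 1*240271))/(279934 + 7*(-181)) = (-342774 + (156790 - 240271))/(279934 - 1267) = (-342774 - 83481)/278667 = -426255*1/278667 = -142085/92889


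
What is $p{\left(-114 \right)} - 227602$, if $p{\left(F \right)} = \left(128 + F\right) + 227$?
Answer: $-227361$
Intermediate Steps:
$p{\left(F \right)} = 355 + F$
$p{\left(-114 \right)} - 227602 = \left(355 - 114\right) - 227602 = 241 - 227602 = -227361$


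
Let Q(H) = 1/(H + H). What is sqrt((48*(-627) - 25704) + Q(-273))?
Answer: I*sqrt(16634873346)/546 ≈ 236.22*I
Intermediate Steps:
Q(H) = 1/(2*H)
sqrt((48*(-627) - 25704) + Q(-273)) = sqrt((48*(-627) - 25704) + (1/2)/(-273)) = sqrt((-30096 - 25704) + (1/2)*(-1/273)) = sqrt(-55800 - 1/546) = sqrt(-30466801/546) = I*sqrt(16634873346)/546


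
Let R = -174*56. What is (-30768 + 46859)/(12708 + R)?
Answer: 16091/2964 ≈ 5.4288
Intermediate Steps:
R = -9744
(-30768 + 46859)/(12708 + R) = (-30768 + 46859)/(12708 - 9744) = 16091/2964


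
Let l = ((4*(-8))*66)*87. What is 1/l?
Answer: -1/183744 ≈ -5.4424e-6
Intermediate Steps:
l = -183744 (l = -32*66*87 = -2112*87 = -183744)
1/l = 1/(-183744) = -1/183744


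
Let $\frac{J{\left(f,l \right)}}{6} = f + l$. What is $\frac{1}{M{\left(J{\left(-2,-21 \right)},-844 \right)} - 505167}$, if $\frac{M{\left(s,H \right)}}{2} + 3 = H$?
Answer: $- \frac{1}{506861} \approx -1.9729 \cdot 10^{-6}$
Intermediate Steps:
$J{\left(f,l \right)} = 6 f + 6 l$ ($J{\left(f,l \right)} = 6 \left(f + l\right) = 6 f + 6 l$)
$M{\left(s,H \right)} = -6 + 2 H$
$\frac{1}{M{\left(J{\left(-2,-21 \right)},-844 \right)} - 505167} = \frac{1}{\left(-6 + 2 \left(-844\right)\right) - 505167} = \frac{1}{\left(-6 - 1688\right) - 505167} = \frac{1}{-1694 - 505167} = \frac{1}{-506861} = - \frac{1}{506861}$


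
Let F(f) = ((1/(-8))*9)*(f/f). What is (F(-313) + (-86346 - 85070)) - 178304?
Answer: -2797769/8 ≈ -3.4972e+5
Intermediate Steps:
F(f) = -9/8 (F(f) = ((1*(-1/8))*9)*1 = -1/8*9*1 = -9/8*1 = -9/8)
(F(-313) + (-86346 - 85070)) - 178304 = (-9/8 + (-86346 - 85070)) - 178304 = (-9/8 - 171416) - 178304 = -1371337/8 - 178304 = -2797769/8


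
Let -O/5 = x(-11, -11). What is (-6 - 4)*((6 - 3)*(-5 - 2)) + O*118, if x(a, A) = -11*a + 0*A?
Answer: -71180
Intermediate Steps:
x(a, A) = -11*a (x(a, A) = -11*a + 0 = -11*a)
O = -605 (O = -(-55)*(-11) = -5*121 = -605)
(-6 - 4)*((6 - 3)*(-5 - 2)) + O*118 = (-6 - 4)*((6 - 3)*(-5 - 2)) - 605*118 = -30*(-7) - 71390 = -10*(-21) - 71390 = 210 - 71390 = -71180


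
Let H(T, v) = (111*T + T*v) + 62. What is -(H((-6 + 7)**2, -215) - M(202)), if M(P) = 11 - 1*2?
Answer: 51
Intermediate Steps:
M(P) = 9 (M(P) = 11 - 2 = 9)
H(T, v) = 62 + 111*T + T*v
-(H((-6 + 7)**2, -215) - M(202)) = -((62 + 111*(-6 + 7)**2 + (-6 + 7)**2*(-215)) - 1*9) = -((62 + 111*1**2 + 1**2*(-215)) - 9) = -((62 + 111*1 + 1*(-215)) - 9) = -((62 + 111 - 215) - 9) = -(-42 - 9) = -1*(-51) = 51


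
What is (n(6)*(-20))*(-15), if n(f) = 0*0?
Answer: 0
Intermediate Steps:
n(f) = 0
(n(6)*(-20))*(-15) = (0*(-20))*(-15) = 0*(-15) = 0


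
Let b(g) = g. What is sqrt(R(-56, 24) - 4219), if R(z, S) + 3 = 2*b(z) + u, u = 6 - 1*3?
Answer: I*sqrt(4331) ≈ 65.81*I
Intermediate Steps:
u = 3 (u = 6 - 3 = 3)
R(z, S) = 2*z (R(z, S) = -3 + (2*z + 3) = -3 + (3 + 2*z) = 2*z)
sqrt(R(-56, 24) - 4219) = sqrt(2*(-56) - 4219) = sqrt(-112 - 4219) = sqrt(-4331) = I*sqrt(4331)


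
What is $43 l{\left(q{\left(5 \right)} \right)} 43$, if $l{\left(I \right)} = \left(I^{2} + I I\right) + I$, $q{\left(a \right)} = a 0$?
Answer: $0$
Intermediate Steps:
$q{\left(a \right)} = 0$
$l{\left(I \right)} = I + 2 I^{2}$ ($l{\left(I \right)} = \left(I^{2} + I^{2}\right) + I = 2 I^{2} + I = I + 2 I^{2}$)
$43 l{\left(q{\left(5 \right)} \right)} 43 = 43 \cdot 0 \left(1 + 2 \cdot 0\right) 43 = 43 \cdot 0 \left(1 + 0\right) 43 = 43 \cdot 0 \cdot 1 \cdot 43 = 43 \cdot 0 \cdot 43 = 0 \cdot 43 = 0$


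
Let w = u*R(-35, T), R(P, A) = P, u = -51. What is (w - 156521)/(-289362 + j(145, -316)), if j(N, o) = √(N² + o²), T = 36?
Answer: 44774718432/83730246163 + 154736*√120881/83730246163 ≈ 0.53539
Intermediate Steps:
w = 1785 (w = -51*(-35) = 1785)
(w - 156521)/(-289362 + j(145, -316)) = (1785 - 156521)/(-289362 + √(145² + (-316)²)) = -154736/(-289362 + √(21025 + 99856)) = -154736/(-289362 + √120881)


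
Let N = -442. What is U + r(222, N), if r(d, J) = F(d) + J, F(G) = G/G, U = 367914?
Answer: 367473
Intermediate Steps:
F(G) = 1
r(d, J) = 1 + J
U + r(222, N) = 367914 + (1 - 442) = 367914 - 441 = 367473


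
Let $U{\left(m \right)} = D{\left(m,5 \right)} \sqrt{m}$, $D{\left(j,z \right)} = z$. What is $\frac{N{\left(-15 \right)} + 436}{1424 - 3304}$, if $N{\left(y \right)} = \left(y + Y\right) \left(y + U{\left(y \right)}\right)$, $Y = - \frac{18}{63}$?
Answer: $- \frac{4657}{13160} + \frac{107 i \sqrt{15}}{2632} \approx -0.35388 + 0.15745 i$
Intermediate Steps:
$Y = - \frac{2}{7}$ ($Y = \left(-18\right) \frac{1}{63} = - \frac{2}{7} \approx -0.28571$)
$U{\left(m \right)} = 5 \sqrt{m}$
$N{\left(y \right)} = \left(- \frac{2}{7} + y\right) \left(y + 5 \sqrt{y}\right)$ ($N{\left(y \right)} = \left(y - \frac{2}{7}\right) \left(y + 5 \sqrt{y}\right) = \left(- \frac{2}{7} + y\right) \left(y + 5 \sqrt{y}\right)$)
$\frac{N{\left(-15 \right)} + 436}{1424 - 3304} = \frac{\left(\left(-15\right)^{2} + 5 \left(-15\right)^{\frac{3}{2}} - \frac{10 \sqrt{-15}}{7} - - \frac{30}{7}\right) + 436}{1424 - 3304} = \frac{\left(225 + 5 \left(- 15 i \sqrt{15}\right) - \frac{10 i \sqrt{15}}{7} + \frac{30}{7}\right) + 436}{-1880} = \left(\left(225 - 75 i \sqrt{15} - \frac{10 i \sqrt{15}}{7} + \frac{30}{7}\right) + 436\right) \left(- \frac{1}{1880}\right) = \left(\left(\frac{1605}{7} - \frac{535 i \sqrt{15}}{7}\right) + 436\right) \left(- \frac{1}{1880}\right) = \left(\frac{4657}{7} - \frac{535 i \sqrt{15}}{7}\right) \left(- \frac{1}{1880}\right) = - \frac{4657}{13160} + \frac{107 i \sqrt{15}}{2632}$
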